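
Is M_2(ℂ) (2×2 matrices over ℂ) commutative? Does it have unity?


Matrix multiplication is non-commutative for n ≥ 2; the identity matrix I is the unity; singular matrices give zero divisors, so not an integral domain
Commutative: No
Integral domain: No
Has unity: Yes

M_2(ℂ) (2×2 matrices over ℂ): Commutative=No, Unity=Yes


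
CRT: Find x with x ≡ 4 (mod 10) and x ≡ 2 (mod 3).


m₁ = 10, m₂ = 3, gcd = 1, so CRT applies. M = m₁·m₂ = 30
Let M₁ = M/m₁ = 3, M₂ = M/m₂ = 10
Find y₁ ≡ M₁⁻¹ (mod m₁): 3⁻¹ ≡ 7 (mod 10)
Find y₂ ≡ M₂⁻¹ (mod m₂): 10⁻¹ ≡ 1 (mod 3)
x = a₁·M₁·y₁ + a₂·M₂·y₂ = 4·3·7 + 2·10·1 = 104
Reduce mod 30: x ≡ 14
Check: 14 mod 10 = 4 ✓, 14 mod 3 = 2 ✓

x ≡ 14 (mod 30)


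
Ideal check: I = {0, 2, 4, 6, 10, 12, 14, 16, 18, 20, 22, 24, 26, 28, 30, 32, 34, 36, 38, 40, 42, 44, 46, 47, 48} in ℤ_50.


Check ideal conditions for I = {0, 2, 4, 6, 10, 12, 14, 16, 18, 20, 22, 24, 26, 28, 30, 32, 34, 36, 38, 40, 42, 44, 46, 47, 48} in ℤ_50:
(1) I is an additive subgroup? No
(2) For r ∈ ℤ_50 and a ∈ I: r·a ∈ I? No  [counterexample: r=2, a=4, r·a mod 50 = 8 ∉ I]

No, I is not an ideal of ℤ_50


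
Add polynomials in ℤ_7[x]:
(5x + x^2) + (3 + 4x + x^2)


Add coefficients mod 7:
x^0: 0 + 3 = 3 (mod 7)
x^1: 5 + 4 = 2 (mod 7)
x^2: 1 + 1 = 2 (mod 7)
Result: 3 + 2x + 2x^2

f + g = 3 + 2x + 2x^2


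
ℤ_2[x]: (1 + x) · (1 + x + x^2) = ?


Expand and collect like terms; reduce coefficients mod 2:
x^0: 1·1 = 1 ≡ 1 (mod 2)
x^1: 1·1 + 1·1 = 2 ≡ 0 (mod 2)
x^2: 1·1 + 1·1 = 2 ≡ 0 (mod 2)
x^3: 1·1 = 1 ≡ 1 (mod 2)
Result: 1 + x^3

f · g = 1 + x^3


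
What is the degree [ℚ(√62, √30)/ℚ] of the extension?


[ℚ(√62,√30):ℚ] = [ℚ(√62,√30):ℚ(√62)]·[ℚ(√62):ℚ] = 2·2 = 4

[ℚ(√62, √30)/ℚ] = 4


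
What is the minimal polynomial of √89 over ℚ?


√89 satisfies x² - 89 = 0, irreducible over ℚ since 89 is squarefree

Minimal polynomial: x² - 89


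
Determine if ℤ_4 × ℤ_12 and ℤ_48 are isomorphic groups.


Comparing ℤ_4 × ℤ_12 and ℤ_48:
gcd(4,12) = 4 ≠ 1. Max element order in ℤ_4×ℤ_12 is lcm(4,12) = 12 < 48, so it has no element of order 48

No, ℤ_4 × ℤ_12 ≇ ℤ_48


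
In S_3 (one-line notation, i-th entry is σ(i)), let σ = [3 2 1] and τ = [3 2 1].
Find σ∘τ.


σ∘τ: apply τ first, then σ
1 →τ 3 →σ 1
2 →τ 2 →σ 2
3 →τ 1 →σ 3

σ∘τ = [1 2 3]


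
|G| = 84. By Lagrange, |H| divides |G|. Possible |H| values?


Lagrange's theorem: |H| divides |G|
|G| = 84
Divisors of 84: 1, 2, 3, 4, 6, 7, 12, 14, 21, 28, 42, 84

Possible subgroup orders: {1, 2, 3, 4, 6, 7, 12, 14, 21, 28, 42, 84}


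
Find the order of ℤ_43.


ℤ_n has n elements.

|ℤ_43| = 43


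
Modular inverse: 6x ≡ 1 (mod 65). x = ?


Use the extended Euclidean algorithm to write 1 = 6·s + 65·t; then s mod 65 is the inverse.
Euclidean algorithm:
  6 = 0·65 + 6
  65 = 10·6 + 5
  6 = 1·5 + 1
  5 = 5·1 + 0
gcd(6,65) = 1
Back-substitution gives: 6·(11) + 65·(-1) = 1
So 6⁻¹ ≡ 11 ≡ 11 (mod 65)
Check: 6 × 11 = 66 ≡ 1 (mod 65) ✓

6⁻¹ ≡ 11 (mod 65)


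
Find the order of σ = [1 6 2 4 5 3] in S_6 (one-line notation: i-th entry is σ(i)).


Cycle decomposition: (2 6 3)
Cycle lengths: 3
Order = lcm(3) = 3

ord(σ) = 3


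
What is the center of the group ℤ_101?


Z(G) = {g ∈ G | gx = xg for all x ∈ G}
ℤ_101 is abelian, so Z(G) = G

Z(ℤ_101) = ℤ_101


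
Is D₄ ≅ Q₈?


Comparing D₄ and Q₈:
D₄ has 5 elements of order 2; Q₈ has only 1

No, D₄ ≇ Q₈


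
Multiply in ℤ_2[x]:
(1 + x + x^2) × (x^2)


Expand and collect like terms; reduce coefficients mod 2:
x^0: 1·0 = 0 ≡ 0 (mod 2)
x^1: 1·0 + 1·0 = 0 ≡ 0 (mod 2)
x^2: 1·1 + 1·0 + 1·0 = 1 ≡ 1 (mod 2)
x^3: 1·1 + 1·0 = 1 ≡ 1 (mod 2)
x^4: 1·1 = 1 ≡ 1 (mod 2)
Result: x^2 + x^3 + x^4

f · g = x^2 + x^3 + x^4


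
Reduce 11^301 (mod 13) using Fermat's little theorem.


Fermat's little theorem: if p is prime and gcd(a,p)=1, then a^(p-1) ≡ 1 (mod p)
p = 13 is prime, gcd(11,13) = 1
Reduce exponent: 301 mod 12 = 1
So 11^301 ≡ 11^1 (mod 13)
11^1 mod 13 = 11

11^301 ≡ 11 (mod 13)


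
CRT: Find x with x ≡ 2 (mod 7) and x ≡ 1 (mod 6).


m₁ = 7, m₂ = 6, gcd = 1, so CRT applies. M = m₁·m₂ = 42
Let M₁ = M/m₁ = 6, M₂ = M/m₂ = 7
Find y₁ ≡ M₁⁻¹ (mod m₁): 6⁻¹ ≡ 6 (mod 7)
Find y₂ ≡ M₂⁻¹ (mod m₂): 7⁻¹ ≡ 1 (mod 6)
x = a₁·M₁·y₁ + a₂·M₂·y₂ = 2·6·6 + 1·7·1 = 79
Reduce mod 42: x ≡ 37
Check: 37 mod 7 = 2 ✓, 37 mod 6 = 1 ✓

x ≡ 37 (mod 42)


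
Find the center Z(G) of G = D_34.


Z(G) = {g ∈ G | gx = xg for all x ∈ G}
For even n, Z(D_n) = {e, r^(n/2)}: the 180° rotation r^17 commutes with every reflection and rotation

Z(D_34) = {e, r^17}


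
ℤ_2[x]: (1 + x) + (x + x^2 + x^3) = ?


Add coefficients mod 2:
x^0: 1 + 0 = 1 (mod 2)
x^1: 1 + 1 = 0 (mod 2)
x^2: 0 + 1 = 1 (mod 2)
x^3: 0 + 1 = 1 (mod 2)
Result: 1 + x^2 + x^3

f + g = 1 + x^2 + x^3


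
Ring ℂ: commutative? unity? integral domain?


ℂ is a field: commutative, has unity, every nonzero element is a unit (hence an integral domain)
Commutative: Yes
Integral domain: Yes
Has unity: Yes

ℂ: Commutative=Yes, Unity=Yes


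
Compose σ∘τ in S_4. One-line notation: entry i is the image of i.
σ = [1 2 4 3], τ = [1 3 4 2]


σ∘τ: apply τ first, then σ
1 →τ 1 →σ 1
2 →τ 3 →σ 4
3 →τ 4 →σ 3
4 →τ 2 →σ 2

σ∘τ = [1 4 3 2]


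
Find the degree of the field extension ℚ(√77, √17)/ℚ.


[ℚ(√77,√17):ℚ] = [ℚ(√77,√17):ℚ(√77)]·[ℚ(√77):ℚ] = 2·2 = 4

[ℚ(√77, √17)/ℚ] = 4


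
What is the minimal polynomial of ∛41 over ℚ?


∛41 satisfies x³ - 41 = 0, irreducible over ℚ (no rational root; 41 is not a perfect cube)

Minimal polynomial: x³ - 41


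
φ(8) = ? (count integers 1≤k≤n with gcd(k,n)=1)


φ(n) = count of k ∈ {1,...,n} with gcd(k,n)=1
Coprimes to 8: {1, 3, 5, 7}
Count: 4

φ(8) = 4


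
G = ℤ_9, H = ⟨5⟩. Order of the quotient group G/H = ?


|⟨5⟩| = n / gcd(5, 9) = 9 / 1 = 9
H is normal (ℤ_9 is abelian).
|G/H| = |G| / |H| = 9 / 9 = 1

|G/H| = 1


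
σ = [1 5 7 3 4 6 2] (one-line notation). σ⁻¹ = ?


To find σ⁻¹, swap domain and range:
σ(1) = 1 → σ⁻¹(1) = 1
σ(2) = 5 → σ⁻¹(5) = 2
σ(3) = 7 → σ⁻¹(7) = 3
σ(4) = 3 → σ⁻¹(3) = 4
σ(5) = 4 → σ⁻¹(4) = 5
σ(6) = 6 → σ⁻¹(6) = 6
σ(7) = 2 → σ⁻¹(2) = 7

σ⁻¹ = [1 7 4 5 2 6 3]


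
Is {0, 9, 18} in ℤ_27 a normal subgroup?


H = {0, 9, 18} in ℤ_27
ℤ_27 is abelian; every subgroup of an abelian group is normal

Yes, normal subgroup


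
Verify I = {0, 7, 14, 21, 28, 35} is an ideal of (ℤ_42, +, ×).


Check ideal conditions for I = {0, 7, 14, 21, 28, 35} in ℤ_42:
(1) I is an additive subgroup? Yes
(2) For r ∈ ℤ_42 and a ∈ I: r·a ∈ I? Yes

Yes, I is an ideal of ℤ_42


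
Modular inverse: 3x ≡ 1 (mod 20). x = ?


Use the extended Euclidean algorithm to write 1 = 3·s + 20·t; then s mod 20 is the inverse.
Euclidean algorithm:
  3 = 0·20 + 3
  20 = 6·3 + 2
  3 = 1·2 + 1
  2 = 2·1 + 0
gcd(3,20) = 1
Back-substitution gives: 3·(7) + 20·(-1) = 1
So 3⁻¹ ≡ 7 ≡ 7 (mod 20)
Check: 3 × 7 = 21 ≡ 1 (mod 20) ✓

3⁻¹ ≡ 7 (mod 20)


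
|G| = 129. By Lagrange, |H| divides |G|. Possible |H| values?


Lagrange's theorem: |H| divides |G|
|G| = 129
Divisors of 129: 1, 3, 43, 129

Possible subgroup orders: {1, 3, 43, 129}


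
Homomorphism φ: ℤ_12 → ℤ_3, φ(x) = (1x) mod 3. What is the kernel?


Kernel = preimage of identity
ker(φ) = {x ∈ ℤ_12 : 1x ≡ 0 (mod 3)}. Since 3 | 12, φ is well-defined. The kernel is the cyclic subgroup ⟨3⟩ of ℤ_12 (order 4), i.e. {0, 3, 6, 9}

ker(φ) = {0, 3, 6, 9}


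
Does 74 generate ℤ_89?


g generates ℤ_n iff gcd(g, n) = 1
gcd(74, 89) = 1
Since gcd = 1, 74 is a generator.

Yes, 74 generates ℤ_89


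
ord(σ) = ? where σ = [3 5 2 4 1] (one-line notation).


Cycle decomposition: (1 3 2 5)
Cycle lengths: 4
Order = lcm(4) = 4

ord(σ) = 4


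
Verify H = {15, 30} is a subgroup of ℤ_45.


Subgroup test for H = {15, 30} in (ℤ_45, +):
(1) 0 ∈ H? No
(2) Closure: for all a,b ∈ H, (a+b) mod 45 ∈ H? No  [counterexample: 15 + 30 = 0 ∉ H]
(3) Inverses: for all a ∈ H, -a mod 45 ∈ H? Yes

No, H is not a subgroup of ℤ_45


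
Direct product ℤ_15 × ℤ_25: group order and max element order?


|ℤ_15 × ℤ_25| = 15 × 25 = 375
Max element order = lcm(15,25) = 75
Cyclic? No (gcd=5)

|ℤ_15×ℤ_25| = 375, max element order = 75


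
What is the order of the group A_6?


|A_n| = n!/2 (even permutations)
|A_6| = 6!/2 = 720/2 = 360

|A_6| = 360


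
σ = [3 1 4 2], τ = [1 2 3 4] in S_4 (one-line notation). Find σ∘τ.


σ∘τ: apply τ first, then σ
1 →τ 1 →σ 3
2 →τ 2 →σ 1
3 →τ 3 →σ 4
4 →τ 4 →σ 2

σ∘τ = [3 1 4 2]


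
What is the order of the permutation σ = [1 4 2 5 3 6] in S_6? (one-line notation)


Cycle decomposition: (2 4 5 3)
Cycle lengths: 4
Order = lcm(4) = 4

ord(σ) = 4


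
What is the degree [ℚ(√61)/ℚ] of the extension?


√61 has minimal polynomial x² - 61 (irreducible over ℚ since 61 is squarefree)

[ℚ(√61)/ℚ] = 2


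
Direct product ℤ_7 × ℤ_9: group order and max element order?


|ℤ_7 × ℤ_9| = 7 × 9 = 63
Max element order = lcm(7,9) = 63
Cyclic? Yes (gcd=1)

|ℤ_7×ℤ_9| = 63, max element order = 63


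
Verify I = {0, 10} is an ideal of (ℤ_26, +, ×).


Check ideal conditions for I = {0, 10} in ℤ_26:
(1) I is an additive subgroup? No
(2) For r ∈ ℤ_26 and a ∈ I: r·a ∈ I? No  [counterexample: r=2, a=10, r·a mod 26 = 20 ∉ I]

No, I is not an ideal of ℤ_26


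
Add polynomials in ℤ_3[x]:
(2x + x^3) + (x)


Add coefficients mod 3:
x^0: 0 + 0 = 0 (mod 3)
x^1: 2 + 1 = 0 (mod 3)
x^2: 0 + 0 = 0 (mod 3)
x^3: 1 + 0 = 1 (mod 3)
Result: x^3

f + g = x^3


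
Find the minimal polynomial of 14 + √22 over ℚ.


Let α = 14 + √22. Then α - 14 = √22, so (α - 14)² = 22, giving α² - 28α + 174 = 0. Degree 2 and α ∉ ℚ, so this is the minimal polynomial.

Minimal polynomial: x² - 28x + 174


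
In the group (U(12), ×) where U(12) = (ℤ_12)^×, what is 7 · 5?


Operation: multiplication mod 12
7 · 5 = (a × b) mod 12 with a = 7, b = 5

7 · 5 = 11


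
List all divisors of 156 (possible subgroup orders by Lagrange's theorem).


Lagrange's theorem: |H| divides |G|
|G| = 156
Divisors of 156: 1, 2, 3, 4, 6, 12, 13, 26, 39, 52, 78, 156

Possible subgroup orders: {1, 2, 3, 4, 6, 12, 13, 26, 39, 52, 78, 156}


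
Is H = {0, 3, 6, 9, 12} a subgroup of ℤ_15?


Subgroup test for H = {0, 3, 6, 9, 12} in (ℤ_15, +):
(1) 0 ∈ H? Yes
(2) Closure: for all a,b ∈ H, (a+b) mod 15 ∈ H? Yes
(3) Inverses: for all a ∈ H, -a mod 15 ∈ H? Yes

Yes, H is a subgroup of ℤ_15


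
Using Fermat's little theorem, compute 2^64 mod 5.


Fermat's little theorem: if p is prime and gcd(a,p)=1, then a^(p-1) ≡ 1 (mod p)
p = 5 is prime, gcd(2,5) = 1
Reduce exponent: 64 mod 4 = 0
So 2^64 ≡ 2^0 (mod 5)
2^0 = 1

2^64 ≡ 1 (mod 5)


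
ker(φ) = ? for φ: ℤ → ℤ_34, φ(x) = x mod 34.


Kernel = preimage of identity
ker(φ) = {x ∈ ℤ : x ≡ 0 (mod 34)} = 34ℤ = {0, ±34, ±68, ...}

ker(φ) = 34ℤ


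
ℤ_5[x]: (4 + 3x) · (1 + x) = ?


Expand and collect like terms; reduce coefficients mod 5:
x^0: 4·1 = 4 ≡ 4 (mod 5)
x^1: 4·1 + 3·1 = 7 ≡ 2 (mod 5)
x^2: 3·1 = 3 ≡ 3 (mod 5)
Result: 4 + 2x + 3x^2

f · g = 4 + 2x + 3x^2


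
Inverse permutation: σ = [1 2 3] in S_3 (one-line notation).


To find σ⁻¹, swap domain and range:
σ(1) = 1 → σ⁻¹(1) = 1
σ(2) = 2 → σ⁻¹(2) = 2
σ(3) = 3 → σ⁻¹(3) = 3

σ⁻¹ = [1 2 3]


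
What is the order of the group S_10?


|S_n| = n! (number of permutations of n symbols)
|S_10| = 10! = 3628800

|S_10| = 3628800


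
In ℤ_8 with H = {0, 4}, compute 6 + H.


6 + H = {6 + h (mod 8) : h ∈ H}
6+0=6, 6+4=2
6 + H = {2, 6} = 2 + H

6 + H = {2, 6}


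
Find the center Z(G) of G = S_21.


Z(G) = {g ∈ G | gx = xg for all x ∈ G}
S_n is non-abelian for n ≥ 3; Z(S_21) is trivial

Z(S_21) = {e}


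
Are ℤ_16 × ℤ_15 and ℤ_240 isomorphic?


Comparing ℤ_16 × ℤ_15 and ℤ_240:
gcd(16,15) = 1, so ℤ_16 × ℤ_15 ≅ ℤ_240 (CRT)

Yes, ℤ_16 × ℤ_15 ≅ ℤ_240


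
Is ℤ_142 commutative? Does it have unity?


ℤ_142 is a commutative ring with unity 1; 142 = 2×71 is composite, so 2·71 ≡ 0 gives zero divisors (not an integral domain)
Commutative: Yes
Integral domain: No
Has unity: Yes

ℤ_142: Commutative=Yes, Unity=Yes


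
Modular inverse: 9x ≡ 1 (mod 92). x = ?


Use the extended Euclidean algorithm to write 1 = 9·s + 92·t; then s mod 92 is the inverse.
Euclidean algorithm:
  9 = 0·92 + 9
  92 = 10·9 + 2
  9 = 4·2 + 1
  2 = 2·1 + 0
gcd(9,92) = 1
Back-substitution gives: 9·(41) + 92·(-4) = 1
So 9⁻¹ ≡ 41 ≡ 41 (mod 92)
Check: 9 × 41 = 369 ≡ 1 (mod 92) ✓

9⁻¹ ≡ 41 (mod 92)


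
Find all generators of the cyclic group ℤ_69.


g generates ℤ_n iff gcd(g,n) = 1
Prime factors of 69: 3, 23
Generators are g ∈ {1,...,68} not divisible by any of these primes.
Generators: {1, 2, 4, 5, 7, 8, 10, 11, 13, 14, 16, 17, 19, 20, 22, 25, 26, 28, 29, 31, 32, 34, 35, 37, 38, 40, 41, 43, 44, 47, 49, 50, 52, 53, 55, 56, 58, 59, 61, 62, 64, 65, 67, 68}
Number of generators = φ(69) = 44

Generators of ℤ_69 = {1, 2, 4, 5, 7, 8, 10, 11, 13, 14, 16, 17, 19, 20, 22, 25, 26, 28, 29, 31, 32, 34, 35, 37, 38, 40, 41, 43, 44, 47, 49, 50, 52, 53, 55, 56, 58, 59, 61, 62, 64, 65, 67, 68}


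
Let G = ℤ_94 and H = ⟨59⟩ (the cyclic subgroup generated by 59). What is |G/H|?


|⟨59⟩| = n / gcd(59, 94) = 94 / 1 = 94
H is normal (ℤ_94 is abelian).
|G/H| = |G| / |H| = 94 / 94 = 1

|G/H| = 1


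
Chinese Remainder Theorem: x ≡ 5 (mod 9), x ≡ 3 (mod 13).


m₁ = 9, m₂ = 13, gcd = 1, so CRT applies. M = m₁·m₂ = 117
Let M₁ = M/m₁ = 13, M₂ = M/m₂ = 9
Find y₁ ≡ M₁⁻¹ (mod m₁): 13⁻¹ ≡ 7 (mod 9)
Find y₂ ≡ M₂⁻¹ (mod m₂): 9⁻¹ ≡ 3 (mod 13)
x = a₁·M₁·y₁ + a₂·M₂·y₂ = 5·13·7 + 3·9·3 = 536
Reduce mod 117: x ≡ 68
Check: 68 mod 9 = 5 ✓, 68 mod 13 = 3 ✓

x ≡ 68 (mod 117)


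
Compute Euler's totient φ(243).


Factor n: 243 = 3^5
φ(n) = n · ∏(1 - 1/p) over distinct primes p | n
φ(243) = 243 · (1 - 1/3) = 162

φ(243) = 162


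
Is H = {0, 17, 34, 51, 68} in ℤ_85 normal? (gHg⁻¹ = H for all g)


H = {0, 17, 34, 51, 68} in ℤ_85
ℤ_85 is abelian; every subgroup of an abelian group is normal

Yes, normal subgroup


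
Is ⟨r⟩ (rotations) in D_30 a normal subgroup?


H = ⟨r⟩ (rotations) in D_30
The rotation subgroup ⟨r⟩ has index 2 in D_30, so it is normal

Yes, normal subgroup


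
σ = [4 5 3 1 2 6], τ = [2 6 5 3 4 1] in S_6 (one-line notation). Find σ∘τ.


σ∘τ: apply τ first, then σ
1 →τ 2 →σ 5
2 →τ 6 →σ 6
3 →τ 5 →σ 2
4 →τ 3 →σ 3
5 →τ 4 →σ 1
6 →τ 1 →σ 4

σ∘τ = [5 6 2 3 1 4]


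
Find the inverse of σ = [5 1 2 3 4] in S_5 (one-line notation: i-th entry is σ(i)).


To find σ⁻¹, swap domain and range:
σ(1) = 5 → σ⁻¹(5) = 1
σ(2) = 1 → σ⁻¹(1) = 2
σ(3) = 2 → σ⁻¹(2) = 3
σ(4) = 3 → σ⁻¹(3) = 4
σ(5) = 4 → σ⁻¹(4) = 5

σ⁻¹ = [2 3 4 5 1]


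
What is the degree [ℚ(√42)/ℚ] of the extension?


√42 has minimal polynomial x² - 42 (irreducible over ℚ since 42 is squarefree)

[ℚ(√42)/ℚ] = 2


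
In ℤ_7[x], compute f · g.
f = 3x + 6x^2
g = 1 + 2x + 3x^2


Expand and collect like terms; reduce coefficients mod 7:
x^0: 0·1 = 0 ≡ 0 (mod 7)
x^1: 0·2 + 3·1 = 3 ≡ 3 (mod 7)
x^2: 0·3 + 3·2 + 6·1 = 12 ≡ 5 (mod 7)
x^3: 3·3 + 6·2 = 21 ≡ 0 (mod 7)
x^4: 6·3 = 18 ≡ 4 (mod 7)
Result: 3x + 5x^2 + 4x^4

f · g = 3x + 5x^2 + 4x^4


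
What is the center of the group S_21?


Z(G) = {g ∈ G | gx = xg for all x ∈ G}
S_n is non-abelian for n ≥ 3; Z(S_21) is trivial

Z(S_21) = {e}


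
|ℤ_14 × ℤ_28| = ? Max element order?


|ℤ_14 × ℤ_28| = 14 × 28 = 392
Max element order = lcm(14,28) = 28
Cyclic? No (gcd=14)

|ℤ_14×ℤ_28| = 392, max element order = 28


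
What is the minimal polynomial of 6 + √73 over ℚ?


Let α = 6 + √73. Then α - 6 = √73, so (α - 6)² = 73, giving α² - 12α - 37 = 0. Degree 2 and α ∉ ℚ, so this is the minimal polynomial.

Minimal polynomial: x² - 12x - 37


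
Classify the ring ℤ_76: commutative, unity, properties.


ℤ_76 is a commutative ring with unity 1; 76 = 2×38 is composite, so 2·38 ≡ 0 gives zero divisors (not an integral domain)
Commutative: Yes
Integral domain: No
Has unity: Yes

ℤ_76: Commutative=Yes, Unity=Yes


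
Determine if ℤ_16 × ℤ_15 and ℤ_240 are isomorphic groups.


Comparing ℤ_16 × ℤ_15 and ℤ_240:
gcd(16,15) = 1, so ℤ_16 × ℤ_15 ≅ ℤ_240 (CRT)

Yes, ℤ_16 × ℤ_15 ≅ ℤ_240


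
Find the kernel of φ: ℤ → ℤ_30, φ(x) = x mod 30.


Kernel = preimage of identity
ker(φ) = {x ∈ ℤ : x ≡ 0 (mod 30)} = 30ℤ = {0, ±30, ±60, ...}

ker(φ) = 30ℤ


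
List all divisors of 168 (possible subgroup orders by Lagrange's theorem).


Lagrange's theorem: |H| divides |G|
|G| = 168
Divisors of 168: 1, 2, 3, 4, 6, 7, 8, 12, 14, 21, 24, 28, 42, 56, 84, 168

Possible subgroup orders: {1, 2, 3, 4, 6, 7, 8, 12, 14, 21, 24, 28, 42, 56, 84, 168}


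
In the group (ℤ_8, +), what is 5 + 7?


Operation: addition mod 8
5 + 7 = (a + b) mod 8 with a = 5, b = 7

5 + 7 = 4


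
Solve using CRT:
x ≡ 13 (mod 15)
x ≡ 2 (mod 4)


m₁ = 15, m₂ = 4, gcd = 1, so CRT applies. M = m₁·m₂ = 60
Let M₁ = M/m₁ = 4, M₂ = M/m₂ = 15
Find y₁ ≡ M₁⁻¹ (mod m₁): 4⁻¹ ≡ 4 (mod 15)
Find y₂ ≡ M₂⁻¹ (mod m₂): 15⁻¹ ≡ 3 (mod 4)
x = a₁·M₁·y₁ + a₂·M₂·y₂ = 13·4·4 + 2·15·3 = 298
Reduce mod 60: x ≡ 58
Check: 58 mod 15 = 13 ✓, 58 mod 4 = 2 ✓

x ≡ 58 (mod 60)


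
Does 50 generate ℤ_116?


g generates ℤ_n iff gcd(g, n) = 1
gcd(50, 116) = 2
Since gcd = 2 ≠ 1, ⟨50⟩ has order 58 < 116, so 50 is not a generator.

No, 50 does not generate ℤ_116


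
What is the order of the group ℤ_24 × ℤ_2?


|A × B| = |A| · |B|
|ℤ_24 × ℤ_2| = 24 × 2 = 48

|ℤ_24 × ℤ_2| = 48


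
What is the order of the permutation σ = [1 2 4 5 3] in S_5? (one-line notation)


Cycle decomposition: (3 4 5)
Cycle lengths: 3
Order = lcm(3) = 3

ord(σ) = 3


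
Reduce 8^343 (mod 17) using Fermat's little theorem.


Fermat's little theorem: if p is prime and gcd(a,p)=1, then a^(p-1) ≡ 1 (mod p)
p = 17 is prime, gcd(8,17) = 1
Reduce exponent: 343 mod 16 = 7
So 8^343 ≡ 8^7 (mod 17)
8^7 mod 17 = 15

8^343 ≡ 15 (mod 17)


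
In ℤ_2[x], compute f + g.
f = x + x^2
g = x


Add coefficients mod 2:
x^0: 0 + 0 = 0 (mod 2)
x^1: 1 + 1 = 0 (mod 2)
x^2: 1 + 0 = 1 (mod 2)
Result: x^2

f + g = x^2


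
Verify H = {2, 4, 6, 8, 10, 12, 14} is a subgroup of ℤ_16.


Subgroup test for H = {2, 4, 6, 8, 10, 12, 14} in (ℤ_16, +):
(1) 0 ∈ H? No
(2) Closure: for all a,b ∈ H, (a+b) mod 16 ∈ H? No  [counterexample: 2 + 14 = 0 ∉ H]
(3) Inverses: for all a ∈ H, -a mod 16 ∈ H? Yes

No, H is not a subgroup of ℤ_16


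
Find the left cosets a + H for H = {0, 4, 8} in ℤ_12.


H = {0, 4, 8}, |H| = 3
Number of cosets = |G|/|H| = 12/3 = 4
0 + H = {0, 4, 8}
1 + H = {1, 5, 9}
2 + H = {2, 6, 10}
3 + H = {3, 7, 11}

Cosets: 0+H={0,4,8}; 1+H={1,5,9}; 2+H={2,6,10}; 3+H={3,7,11}


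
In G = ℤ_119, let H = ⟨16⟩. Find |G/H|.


|⟨16⟩| = n / gcd(16, 119) = 119 / 1 = 119
H is normal (ℤ_119 is abelian).
|G/H| = |G| / |H| = 119 / 119 = 1

|G/H| = 1


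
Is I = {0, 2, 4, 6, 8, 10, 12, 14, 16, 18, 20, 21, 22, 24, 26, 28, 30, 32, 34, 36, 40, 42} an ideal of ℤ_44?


Check ideal conditions for I = {0, 2, 4, 6, 8, 10, 12, 14, 16, 18, 20, 21, 22, 24, 26, 28, 30, 32, 34, 36, 40, 42} in ℤ_44:
(1) I is an additive subgroup? No
(2) For r ∈ ℤ_44 and a ∈ I: r·a ∈ I? No  [counterexample: r=3, a=21, r·a mod 44 = 19 ∉ I]

No, I is not an ideal of ℤ_44


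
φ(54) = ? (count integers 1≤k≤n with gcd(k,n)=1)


Factor n: 54 = 2 × 3^3
φ(n) = n · ∏(1 - 1/p) over distinct primes p | n
φ(54) = 54 · (1 - 1/2) · (1 - 1/3) = 18

φ(54) = 18


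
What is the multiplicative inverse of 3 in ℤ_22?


Use the extended Euclidean algorithm to write 1 = 3·s + 22·t; then s mod 22 is the inverse.
Euclidean algorithm:
  3 = 0·22 + 3
  22 = 7·3 + 1
  3 = 3·1 + 0
gcd(3,22) = 1
Back-substitution gives: 3·(-7) + 22·(1) = 1
So 3⁻¹ ≡ -7 ≡ 15 (mod 22)
Check: 3 × 15 = 45 ≡ 1 (mod 22) ✓

3⁻¹ ≡ 15 (mod 22)


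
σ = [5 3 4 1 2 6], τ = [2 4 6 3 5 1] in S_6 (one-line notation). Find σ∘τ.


σ∘τ: apply τ first, then σ
1 →τ 2 →σ 3
2 →τ 4 →σ 1
3 →τ 6 →σ 6
4 →τ 3 →σ 4
5 →τ 5 →σ 2
6 →τ 1 →σ 5

σ∘τ = [3 1 6 4 2 5]


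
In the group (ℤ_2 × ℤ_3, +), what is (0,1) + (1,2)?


Operation: componentwise addition mod (2, 3)
(0,1) + (1,2) = ((a₁+b₁) mod 2, (a₂+b₂) mod 3) with a = (0,1), b = (1,2)

(0,1) + (1,2) = (1,0)


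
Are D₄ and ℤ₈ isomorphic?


Comparing D₄ and ℤ₈:
D₄ is non-abelian, ℤ₈ is abelian

No, D₄ ≇ ℤ₈


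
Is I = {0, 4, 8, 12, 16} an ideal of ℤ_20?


Check ideal conditions for I = {0, 4, 8, 12, 16} in ℤ_20:
(1) I is an additive subgroup? Yes
(2) For r ∈ ℤ_20 and a ∈ I: r·a ∈ I? Yes

Yes, I is an ideal of ℤ_20


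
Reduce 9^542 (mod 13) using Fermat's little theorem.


Fermat's little theorem: if p is prime and gcd(a,p)=1, then a^(p-1) ≡ 1 (mod p)
p = 13 is prime, gcd(9,13) = 1
Reduce exponent: 542 mod 12 = 2
So 9^542 ≡ 9^2 (mod 13)
9^2 mod 13 = 3

9^542 ≡ 3 (mod 13)


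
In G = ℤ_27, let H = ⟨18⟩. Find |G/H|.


|⟨18⟩| = n / gcd(18, 27) = 27 / 9 = 3
H is normal (ℤ_27 is abelian).
|G/H| = |G| / |H| = 27 / 3 = 9

|G/H| = 9


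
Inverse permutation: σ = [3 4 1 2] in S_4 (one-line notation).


To find σ⁻¹, swap domain and range:
σ(1) = 3 → σ⁻¹(3) = 1
σ(2) = 4 → σ⁻¹(4) = 2
σ(3) = 1 → σ⁻¹(1) = 3
σ(4) = 2 → σ⁻¹(2) = 4

σ⁻¹ = [3 4 1 2]


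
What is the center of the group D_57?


Z(G) = {g ∈ G | gx = xg for all x ∈ G}
For odd n, Z(D_n) = {e}: no nontrivial rotation commutes with all reflections

Z(D_57) = {e}


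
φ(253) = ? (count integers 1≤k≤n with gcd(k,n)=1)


Factor n: 253 = 11 × 23
φ(n) = n · ∏(1 - 1/p) over distinct primes p | n
φ(253) = 253 · (1 - 1/11) · (1 - 1/23) = 220

φ(253) = 220


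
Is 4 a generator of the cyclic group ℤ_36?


g generates ℤ_n iff gcd(g, n) = 1
gcd(4, 36) = 4
Since gcd = 4 ≠ 1, ⟨4⟩ has order 9 < 36, so 4 is not a generator.

No, 4 does not generate ℤ_36


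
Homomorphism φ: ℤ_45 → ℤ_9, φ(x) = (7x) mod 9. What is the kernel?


Kernel = preimage of identity
ker(φ) = {x ∈ ℤ_45 : 7x ≡ 0 (mod 9)}. Since 9 | 45, φ is well-defined. The kernel is the cyclic subgroup ⟨9⟩ of ℤ_45 (order 5), i.e. {0, 9, 18, 27, 36}

ker(φ) = {0, 9, 18, 27, 36}


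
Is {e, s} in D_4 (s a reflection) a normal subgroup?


H = {e, s} in D_4 (s a reflection)
r·s·r⁻¹ = sr⁻² ≠ s for n ≥ 3, so {e, s} is not closed under conjugation

No, not a normal subgroup


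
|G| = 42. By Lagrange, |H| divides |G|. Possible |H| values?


Lagrange's theorem: |H| divides |G|
|G| = 42
Divisors of 42: 1, 2, 3, 6, 7, 14, 21, 42

Possible subgroup orders: {1, 2, 3, 6, 7, 14, 21, 42}


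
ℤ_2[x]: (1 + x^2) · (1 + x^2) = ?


Expand and collect like terms; reduce coefficients mod 2:
x^0: 1·1 = 1 ≡ 1 (mod 2)
x^1: 1·0 + 0·1 = 0 ≡ 0 (mod 2)
x^2: 1·1 + 0·0 + 1·1 = 2 ≡ 0 (mod 2)
x^3: 0·1 + 1·0 = 0 ≡ 0 (mod 2)
x^4: 1·1 = 1 ≡ 1 (mod 2)
Result: 1 + x^4

f · g = 1 + x^4


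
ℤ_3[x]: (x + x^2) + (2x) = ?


Add coefficients mod 3:
x^0: 0 + 0 = 0 (mod 3)
x^1: 1 + 2 = 0 (mod 3)
x^2: 1 + 0 = 1 (mod 3)
Result: x^2

f + g = x^2


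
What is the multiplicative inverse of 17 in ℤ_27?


Use the extended Euclidean algorithm to write 1 = 17·s + 27·t; then s mod 27 is the inverse.
Euclidean algorithm:
  17 = 0·27 + 17
  27 = 1·17 + 10
  17 = 1·10 + 7
  10 = 1·7 + 3
  7 = 2·3 + 1
  3 = 3·1 + 0
gcd(17,27) = 1
Back-substitution gives: 17·(8) + 27·(-5) = 1
So 17⁻¹ ≡ 8 ≡ 8 (mod 27)
Check: 17 × 8 = 136 ≡ 1 (mod 27) ✓

17⁻¹ ≡ 8 (mod 27)


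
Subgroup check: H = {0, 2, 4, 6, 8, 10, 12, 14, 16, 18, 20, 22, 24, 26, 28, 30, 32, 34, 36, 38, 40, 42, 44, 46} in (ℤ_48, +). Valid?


Subgroup test for H = {0, 2, 4, 6, 8, 10, 12, 14, 16, 18, 20, 22, 24, 26, 28, 30, 32, 34, 36, 38, 40, 42, 44, 46} in (ℤ_48, +):
(1) 0 ∈ H? Yes
(2) Closure: for all a,b ∈ H, (a+b) mod 48 ∈ H? Yes
(3) Inverses: for all a ∈ H, -a mod 48 ∈ H? Yes

Yes, H is a subgroup of ℤ_48


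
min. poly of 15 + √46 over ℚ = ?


Let α = 15 + √46. Then α - 15 = √46, so (α - 15)² = 46, giving α² - 30α + 179 = 0. Degree 2 and α ∉ ℚ, so this is the minimal polynomial.

Minimal polynomial: x² - 30x + 179


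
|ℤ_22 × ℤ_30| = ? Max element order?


|ℤ_22 × ℤ_30| = 22 × 30 = 660
Max element order = lcm(22,30) = 330
Cyclic? No (gcd=2)

|ℤ_22×ℤ_30| = 660, max element order = 330


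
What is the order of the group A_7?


|A_n| = n!/2 (even permutations)
|A_7| = 7!/2 = 5040/2 = 2520

|A_7| = 2520


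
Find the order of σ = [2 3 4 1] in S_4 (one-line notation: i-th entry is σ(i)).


Cycle decomposition: (1 2 3 4)
Cycle lengths: 4
Order = lcm(4) = 4

ord(σ) = 4


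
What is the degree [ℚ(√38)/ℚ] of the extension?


√38 has minimal polynomial x² - 38 (irreducible over ℚ since 38 is squarefree)

[ℚ(√38)/ℚ] = 2


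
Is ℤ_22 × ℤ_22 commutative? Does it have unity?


Direct product ring; commutative with unity (1,1); but (1,0)·(0,1) = (0,0) gives zero divisors, so not an integral domain
Commutative: Yes
Integral domain: No
Has unity: Yes

ℤ_22 × ℤ_22: Commutative=Yes, Unity=Yes


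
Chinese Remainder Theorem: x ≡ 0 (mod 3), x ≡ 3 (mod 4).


m₁ = 3, m₂ = 4, gcd = 1, so CRT applies. M = m₁·m₂ = 12
Let M₁ = M/m₁ = 4, M₂ = M/m₂ = 3
Find y₁ ≡ M₁⁻¹ (mod m₁): 4⁻¹ ≡ 1 (mod 3)
Find y₂ ≡ M₂⁻¹ (mod m₂): 3⁻¹ ≡ 3 (mod 4)
x = a₁·M₁·y₁ + a₂·M₂·y₂ = 0·4·1 + 3·3·3 = 27
Reduce mod 12: x ≡ 3
Check: 3 mod 3 = 0 ✓, 3 mod 4 = 3 ✓

x ≡ 3 (mod 12)


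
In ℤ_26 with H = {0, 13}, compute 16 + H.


16 + H = {16 + h (mod 26) : h ∈ H}
16+0=16, 16+13=3
16 + H = {3, 16} = 3 + H

16 + H = {3, 16}


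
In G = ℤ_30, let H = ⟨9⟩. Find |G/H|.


|⟨9⟩| = n / gcd(9, 30) = 30 / 3 = 10
H is normal (ℤ_30 is abelian).
|G/H| = |G| / |H| = 30 / 10 = 3

|G/H| = 3


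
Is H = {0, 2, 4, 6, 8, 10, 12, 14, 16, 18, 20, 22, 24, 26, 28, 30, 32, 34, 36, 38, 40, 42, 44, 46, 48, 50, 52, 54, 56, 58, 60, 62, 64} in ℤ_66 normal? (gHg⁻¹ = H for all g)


H = {0, 2, 4, 6, 8, 10, 12, 14, 16, 18, 20, 22, 24, 26, 28, 30, 32, 34, 36, 38, 40, 42, 44, 46, 48, 50, 52, 54, 56, 58, 60, 62, 64} in ℤ_66
ℤ_66 is abelian; every subgroup of an abelian group is normal

Yes, normal subgroup


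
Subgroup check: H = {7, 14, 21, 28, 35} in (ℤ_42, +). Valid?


Subgroup test for H = {7, 14, 21, 28, 35} in (ℤ_42, +):
(1) 0 ∈ H? No
(2) Closure: for all a,b ∈ H, (a+b) mod 42 ∈ H? No  [counterexample: 7 + 35 = 0 ∉ H]
(3) Inverses: for all a ∈ H, -a mod 42 ∈ H? Yes

No, H is not a subgroup of ℤ_42


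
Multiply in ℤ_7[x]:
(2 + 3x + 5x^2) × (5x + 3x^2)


Expand and collect like terms; reduce coefficients mod 7:
x^0: 2·0 = 0 ≡ 0 (mod 7)
x^1: 2·5 + 3·0 = 10 ≡ 3 (mod 7)
x^2: 2·3 + 3·5 + 5·0 = 21 ≡ 0 (mod 7)
x^3: 3·3 + 5·5 = 34 ≡ 6 (mod 7)
x^4: 5·3 = 15 ≡ 1 (mod 7)
Result: 3x + 6x^3 + x^4

f · g = 3x + 6x^3 + x^4


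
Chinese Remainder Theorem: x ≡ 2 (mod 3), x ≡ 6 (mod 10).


m₁ = 3, m₂ = 10, gcd = 1, so CRT applies. M = m₁·m₂ = 30
Let M₁ = M/m₁ = 10, M₂ = M/m₂ = 3
Find y₁ ≡ M₁⁻¹ (mod m₁): 10⁻¹ ≡ 1 (mod 3)
Find y₂ ≡ M₂⁻¹ (mod m₂): 3⁻¹ ≡ 7 (mod 10)
x = a₁·M₁·y₁ + a₂·M₂·y₂ = 2·10·1 + 6·3·7 = 146
Reduce mod 30: x ≡ 26
Check: 26 mod 3 = 2 ✓, 26 mod 10 = 6 ✓

x ≡ 26 (mod 30)


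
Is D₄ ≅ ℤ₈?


Comparing D₄ and ℤ₈:
D₄ is non-abelian, ℤ₈ is abelian

No, D₄ ≇ ℤ₈


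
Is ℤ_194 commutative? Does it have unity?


ℤ_194 is a commutative ring with unity 1; 194 = 2×97 is composite, so 2·97 ≡ 0 gives zero divisors (not an integral domain)
Commutative: Yes
Integral domain: No
Has unity: Yes

ℤ_194: Commutative=Yes, Unity=Yes


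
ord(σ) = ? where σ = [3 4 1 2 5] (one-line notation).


Cycle decomposition: (1 3) (2 4)
Cycle lengths: 2, 2
Order = lcm(2, 2) = 2

ord(σ) = 2


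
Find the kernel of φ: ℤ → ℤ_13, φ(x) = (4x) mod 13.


Kernel = preimage of identity
ker(φ) = {x ∈ ℤ : 4x ≡ 0 (mod 13)}. gcd(4,13) = 1, so 4x ≡ 0 (mod 13) ⟺ x ≡ 0 (mod 13/1 = 13). Hence ker(φ) = 13ℤ

ker(φ) = 13ℤ


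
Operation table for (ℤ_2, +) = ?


Elements: {0, 1}
Operation: addition mod 2
Entry (a, b) = (a + b) mod 2

Cayley table:
  | 0 | 1
0 | 0 | 1
1 | 1 | 0


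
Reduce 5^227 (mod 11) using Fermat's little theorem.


Fermat's little theorem: if p is prime and gcd(a,p)=1, then a^(p-1) ≡ 1 (mod p)
p = 11 is prime, gcd(5,11) = 1
Reduce exponent: 227 mod 10 = 7
So 5^227 ≡ 5^7 (mod 11)
5^7 mod 11 = 3

5^227 ≡ 3 (mod 11)


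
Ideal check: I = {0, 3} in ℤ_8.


Check ideal conditions for I = {0, 3} in ℤ_8:
(1) I is an additive subgroup? No
(2) For r ∈ ℤ_8 and a ∈ I: r·a ∈ I? No  [counterexample: r=2, a=3, r·a mod 8 = 6 ∉ I]

No, I is not an ideal of ℤ_8


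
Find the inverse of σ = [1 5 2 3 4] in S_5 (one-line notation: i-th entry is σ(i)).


To find σ⁻¹, swap domain and range:
σ(1) = 1 → σ⁻¹(1) = 1
σ(2) = 5 → σ⁻¹(5) = 2
σ(3) = 2 → σ⁻¹(2) = 3
σ(4) = 3 → σ⁻¹(3) = 4
σ(5) = 4 → σ⁻¹(4) = 5

σ⁻¹ = [1 3 4 5 2]


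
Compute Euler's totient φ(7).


φ(n) = count of k ∈ {1,...,n} with gcd(k,n)=1
Coprimes to 7: {1, 2, 3, 4, 5, 6}
Count: 6

φ(7) = 6


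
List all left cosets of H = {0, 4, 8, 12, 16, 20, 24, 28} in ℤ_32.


H = {0, 4, 8, 12, 16, 20, 24, 28}, |H| = 8
Number of cosets = |G|/|H| = 32/8 = 4
0 + H = {0, 4, 8, 12, 16, 20, 24, 28}
1 + H = {1, 5, 9, 13, 17, 21, 25, 29}
2 + H = {2, 6, 10, 14, 18, 22, 26, 30}
3 + H = {3, 7, 11, 15, 19, 23, 27, 31}

Cosets: 0+H={0,4,8,12,16,20,24,28}; 1+H={1,5,9,13,17,21,25,29}; 2+H={2,6,10,14,18,22,26,30}; 3+H={3,7,11,15,19,23,27,31}


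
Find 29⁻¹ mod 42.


Use the extended Euclidean algorithm to write 1 = 29·s + 42·t; then s mod 42 is the inverse.
Euclidean algorithm:
  29 = 0·42 + 29
  42 = 1·29 + 13
  29 = 2·13 + 3
  13 = 4·3 + 1
  3 = 3·1 + 0
gcd(29,42) = 1
Back-substitution gives: 29·(-13) + 42·(9) = 1
So 29⁻¹ ≡ -13 ≡ 29 (mod 42)
Check: 29 × 29 = 841 ≡ 1 (mod 42) ✓

29⁻¹ ≡ 29 (mod 42)


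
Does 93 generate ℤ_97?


g generates ℤ_n iff gcd(g, n) = 1
gcd(93, 97) = 1
Since gcd = 1, 93 is a generator.

Yes, 93 generates ℤ_97


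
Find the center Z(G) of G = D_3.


Z(G) = {g ∈ G | gx = xg for all x ∈ G}
For odd n, Z(D_n) = {e}: no nontrivial rotation commutes with all reflections

Z(D_3) = {e}


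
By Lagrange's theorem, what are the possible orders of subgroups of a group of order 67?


Lagrange's theorem: |H| divides |G|
|G| = 67
Divisors of 67: 1, 67

Possible subgroup orders: {1, 67}


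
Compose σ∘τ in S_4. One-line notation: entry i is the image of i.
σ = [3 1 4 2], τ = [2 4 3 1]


σ∘τ: apply τ first, then σ
1 →τ 2 →σ 1
2 →τ 4 →σ 2
3 →τ 3 →σ 4
4 →τ 1 →σ 3

σ∘τ = [1 2 4 3]


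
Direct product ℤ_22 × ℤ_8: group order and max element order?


|ℤ_22 × ℤ_8| = 22 × 8 = 176
Max element order = lcm(22,8) = 88
Cyclic? No (gcd=2)

|ℤ_22×ℤ_8| = 176, max element order = 88


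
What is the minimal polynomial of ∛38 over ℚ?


∛38 satisfies x³ - 38 = 0, irreducible over ℚ (no rational root; 38 is not a perfect cube)

Minimal polynomial: x³ - 38


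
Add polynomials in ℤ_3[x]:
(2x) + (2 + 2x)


Add coefficients mod 3:
x^0: 0 + 2 = 2 (mod 3)
x^1: 2 + 2 = 1 (mod 3)
Result: 2 + x

f + g = 2 + x


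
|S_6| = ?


|S_n| = n! (number of permutations of n symbols)
|S_6| = 6! = 720

|S_6| = 720


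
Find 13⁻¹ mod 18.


Use the extended Euclidean algorithm to write 1 = 13·s + 18·t; then s mod 18 is the inverse.
Euclidean algorithm:
  13 = 0·18 + 13
  18 = 1·13 + 5
  13 = 2·5 + 3
  5 = 1·3 + 2
  3 = 1·2 + 1
  2 = 2·1 + 0
gcd(13,18) = 1
Back-substitution gives: 13·(7) + 18·(-5) = 1
So 13⁻¹ ≡ 7 ≡ 7 (mod 18)
Check: 13 × 7 = 91 ≡ 1 (mod 18) ✓

13⁻¹ ≡ 7 (mod 18)


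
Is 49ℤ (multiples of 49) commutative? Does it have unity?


49ℤ is a commutative ring under +,× but has no multiplicative identity (1 ∉ 49ℤ); it has no zero divisors, but without unity it is not an integral domain
Commutative: Yes
Integral domain: No
Has unity: No

49ℤ (multiples of 49): Commutative=Yes, Unity=No


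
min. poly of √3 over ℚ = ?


√3 satisfies x² - 3 = 0, irreducible over ℚ since 3 is squarefree

Minimal polynomial: x² - 3


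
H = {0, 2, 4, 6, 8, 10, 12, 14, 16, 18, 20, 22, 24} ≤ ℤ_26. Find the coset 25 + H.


25 + H = {25 + h (mod 26) : h ∈ H}
25+0=25, 25+2=1, 25+4=3, 25+6=5, 25+8=7, 25+10=9, 25+12=11, 25+14=13, 25+16=15, 25+18=17, 25+20=19, 25+22=21, 25+24=23
25 + H = {1, 3, 5, 7, 9, 11, 13, 15, 17, 19, 21, 23, 25} = 1 + H

25 + H = {1, 3, 5, 7, 9, 11, 13, 15, 17, 19, 21, 23, 25}


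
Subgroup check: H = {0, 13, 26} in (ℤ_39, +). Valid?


Subgroup test for H = {0, 13, 26} in (ℤ_39, +):
(1) 0 ∈ H? Yes
(2) Closure: for all a,b ∈ H, (a+b) mod 39 ∈ H? Yes
(3) Inverses: for all a ∈ H, -a mod 39 ∈ H? Yes

Yes, H is a subgroup of ℤ_39


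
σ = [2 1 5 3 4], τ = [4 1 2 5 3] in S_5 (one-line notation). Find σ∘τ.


σ∘τ: apply τ first, then σ
1 →τ 4 →σ 3
2 →τ 1 →σ 2
3 →τ 2 →σ 1
4 →τ 5 →σ 4
5 →τ 3 →σ 5

σ∘τ = [3 2 1 4 5]


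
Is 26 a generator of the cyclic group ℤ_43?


g generates ℤ_n iff gcd(g, n) = 1
gcd(26, 43) = 1
Since gcd = 1, 26 is a generator.

Yes, 26 generates ℤ_43


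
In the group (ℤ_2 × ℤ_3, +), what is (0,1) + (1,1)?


Operation: componentwise addition mod (2, 3)
(0,1) + (1,1) = ((a₁+b₁) mod 2, (a₂+b₂) mod 3) with a = (0,1), b = (1,1)

(0,1) + (1,1) = (1,2)


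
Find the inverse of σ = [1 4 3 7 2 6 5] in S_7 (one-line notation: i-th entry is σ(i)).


To find σ⁻¹, swap domain and range:
σ(1) = 1 → σ⁻¹(1) = 1
σ(2) = 4 → σ⁻¹(4) = 2
σ(3) = 3 → σ⁻¹(3) = 3
σ(4) = 7 → σ⁻¹(7) = 4
σ(5) = 2 → σ⁻¹(2) = 5
σ(6) = 6 → σ⁻¹(6) = 6
σ(7) = 5 → σ⁻¹(5) = 7

σ⁻¹ = [1 5 3 2 7 6 4]


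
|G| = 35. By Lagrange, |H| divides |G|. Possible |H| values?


Lagrange's theorem: |H| divides |G|
|G| = 35
Divisors of 35: 1, 5, 7, 35

Possible subgroup orders: {1, 5, 7, 35}


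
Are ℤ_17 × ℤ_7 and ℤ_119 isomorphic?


Comparing ℤ_17 × ℤ_7 and ℤ_119:
gcd(17,7) = 1, so ℤ_17 × ℤ_7 ≅ ℤ_119 (CRT)

Yes, ℤ_17 × ℤ_7 ≅ ℤ_119


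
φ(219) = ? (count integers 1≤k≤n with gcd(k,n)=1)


Factor n: 219 = 3 × 73
φ(n) = n · ∏(1 - 1/p) over distinct primes p | n
φ(219) = 219 · (1 - 1/3) · (1 - 1/73) = 144

φ(219) = 144


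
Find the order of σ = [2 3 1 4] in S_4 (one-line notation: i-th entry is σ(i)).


Cycle decomposition: (1 2 3)
Cycle lengths: 3
Order = lcm(3) = 3

ord(σ) = 3


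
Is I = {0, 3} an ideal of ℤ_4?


Check ideal conditions for I = {0, 3} in ℤ_4:
(1) I is an additive subgroup? No
(2) For r ∈ ℤ_4 and a ∈ I: r·a ∈ I? No  [counterexample: r=2, a=3, r·a mod 4 = 2 ∉ I]

No, I is not an ideal of ℤ_4


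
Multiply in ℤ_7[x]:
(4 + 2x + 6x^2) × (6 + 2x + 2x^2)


Expand and collect like terms; reduce coefficients mod 7:
x^0: 4·6 = 24 ≡ 3 (mod 7)
x^1: 4·2 + 2·6 = 20 ≡ 6 (mod 7)
x^2: 4·2 + 2·2 + 6·6 = 48 ≡ 6 (mod 7)
x^3: 2·2 + 6·2 = 16 ≡ 2 (mod 7)
x^4: 6·2 = 12 ≡ 5 (mod 7)
Result: 3 + 6x + 6x^2 + 2x^3 + 5x^4

f · g = 3 + 6x + 6x^2 + 2x^3 + 5x^4


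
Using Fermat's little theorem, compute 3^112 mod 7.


Fermat's little theorem: if p is prime and gcd(a,p)=1, then a^(p-1) ≡ 1 (mod p)
p = 7 is prime, gcd(3,7) = 1
Reduce exponent: 112 mod 6 = 4
So 3^112 ≡ 3^4 (mod 7)
3^4 mod 7 = 4

3^112 ≡ 4 (mod 7)


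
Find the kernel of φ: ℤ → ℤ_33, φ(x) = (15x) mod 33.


Kernel = preimage of identity
ker(φ) = {x ∈ ℤ : 15x ≡ 0 (mod 33)}. gcd(15,33) = 3, so 15x ≡ 0 (mod 33) ⟺ x ≡ 0 (mod 33/3 = 11). Hence ker(φ) = 11ℤ

ker(φ) = 11ℤ


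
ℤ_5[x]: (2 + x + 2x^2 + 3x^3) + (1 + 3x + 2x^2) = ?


Add coefficients mod 5:
x^0: 2 + 1 = 3 (mod 5)
x^1: 1 + 3 = 4 (mod 5)
x^2: 2 + 2 = 4 (mod 5)
x^3: 3 + 0 = 3 (mod 5)
Result: 3 + 4x + 4x^2 + 3x^3

f + g = 3 + 4x + 4x^2 + 3x^3


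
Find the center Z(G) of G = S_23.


Z(G) = {g ∈ G | gx = xg for all x ∈ G}
S_n is non-abelian for n ≥ 3; Z(S_23) is trivial

Z(S_23) = {e}


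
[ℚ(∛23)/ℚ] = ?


∛23 has minimal polynomial x³ - 23 (irreducible over ℚ since 23 is not a perfect cube)

[ℚ(∛23)/ℚ] = 3


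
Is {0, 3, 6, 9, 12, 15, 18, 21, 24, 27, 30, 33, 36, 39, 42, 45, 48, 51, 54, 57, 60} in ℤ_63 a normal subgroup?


H = {0, 3, 6, 9, 12, 15, 18, 21, 24, 27, 30, 33, 36, 39, 42, 45, 48, 51, 54, 57, 60} in ℤ_63
ℤ_63 is abelian; every subgroup of an abelian group is normal

Yes, normal subgroup


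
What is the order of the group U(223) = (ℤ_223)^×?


U(n) is the group of units mod n; |U(n)| = φ(n)
|U(223)| = φ(223) = 222

|U(223) = (ℤ_223)^×| = 222


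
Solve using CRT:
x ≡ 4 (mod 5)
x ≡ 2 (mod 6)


m₁ = 5, m₂ = 6, gcd = 1, so CRT applies. M = m₁·m₂ = 30
Let M₁ = M/m₁ = 6, M₂ = M/m₂ = 5
Find y₁ ≡ M₁⁻¹ (mod m₁): 6⁻¹ ≡ 1 (mod 5)
Find y₂ ≡ M₂⁻¹ (mod m₂): 5⁻¹ ≡ 5 (mod 6)
x = a₁·M₁·y₁ + a₂·M₂·y₂ = 4·6·1 + 2·5·5 = 74
Reduce mod 30: x ≡ 14
Check: 14 mod 5 = 4 ✓, 14 mod 6 = 2 ✓

x ≡ 14 (mod 30)


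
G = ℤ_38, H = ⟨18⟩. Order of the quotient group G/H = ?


|⟨18⟩| = n / gcd(18, 38) = 38 / 2 = 19
H is normal (ℤ_38 is abelian).
|G/H| = |G| / |H| = 38 / 19 = 2

|G/H| = 2


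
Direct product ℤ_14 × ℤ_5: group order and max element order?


|ℤ_14 × ℤ_5| = 14 × 5 = 70
Max element order = lcm(14,5) = 70
Cyclic? Yes (gcd=1)

|ℤ_14×ℤ_5| = 70, max element order = 70


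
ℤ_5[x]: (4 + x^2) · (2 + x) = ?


Expand and collect like terms; reduce coefficients mod 5:
x^0: 4·2 = 8 ≡ 3 (mod 5)
x^1: 4·1 + 0·2 = 4 ≡ 4 (mod 5)
x^2: 0·1 + 1·2 = 2 ≡ 2 (mod 5)
x^3: 1·1 = 1 ≡ 1 (mod 5)
Result: 3 + 4x + 2x^2 + x^3

f · g = 3 + 4x + 2x^2 + x^3


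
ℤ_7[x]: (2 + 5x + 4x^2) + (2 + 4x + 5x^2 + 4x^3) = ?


Add coefficients mod 7:
x^0: 2 + 2 = 4 (mod 7)
x^1: 5 + 4 = 2 (mod 7)
x^2: 4 + 5 = 2 (mod 7)
x^3: 0 + 4 = 4 (mod 7)
Result: 4 + 2x + 2x^2 + 4x^3

f + g = 4 + 2x + 2x^2 + 4x^3
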